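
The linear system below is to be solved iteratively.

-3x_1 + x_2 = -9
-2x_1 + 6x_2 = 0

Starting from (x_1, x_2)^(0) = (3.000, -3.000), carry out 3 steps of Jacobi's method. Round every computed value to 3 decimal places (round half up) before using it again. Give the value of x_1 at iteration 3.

3.222

Iteration 1:
  x_1 = (-9 - (1)·-3.000) / (-3) = 2.000
  x_2 = (0 - (-2)·3.000) / (6) = 1.000
Iteration 2:
  x_1 = (-9 - (1)·1.000) / (-3) = 3.333
  x_2 = (0 - (-2)·2.000) / (6) = 0.667
Iteration 3:
  x_1 = (-9 - (1)·0.667) / (-3) = 3.222
  x_2 = (0 - (-2)·3.333) / (6) = 1.111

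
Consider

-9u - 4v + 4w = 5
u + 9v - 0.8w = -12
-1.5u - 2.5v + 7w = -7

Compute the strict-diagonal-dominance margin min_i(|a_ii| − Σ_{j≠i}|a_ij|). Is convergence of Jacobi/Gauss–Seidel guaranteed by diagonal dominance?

1

row 1: |-9| − (4+4) = 1
row 2: |9| − (1+0.8) = 7.2
row 3: |7| − (1.5+2.5) = 3
minimum over rows = 1 → strictly diagonally dominant (convergence guaranteed)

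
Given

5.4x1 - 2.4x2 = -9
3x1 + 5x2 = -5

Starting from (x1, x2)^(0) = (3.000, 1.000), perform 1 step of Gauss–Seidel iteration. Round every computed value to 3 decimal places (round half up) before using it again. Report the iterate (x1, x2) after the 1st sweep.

(-1.222, -0.267)

Iteration 1:
  x1 = (-9 - (-2.4)·1.000) / (5.4) = -1.222
  x2 = (-5 - (3)·-1.222) / (5) = -0.267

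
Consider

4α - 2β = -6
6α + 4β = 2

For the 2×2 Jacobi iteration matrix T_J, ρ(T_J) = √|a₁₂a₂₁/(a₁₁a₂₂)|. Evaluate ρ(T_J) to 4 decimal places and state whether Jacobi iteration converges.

a₁₂a₂₁/(a₁₁a₂₂) = (-2)·(6) / ((4)·(4)) = -0.750000
ρ = √|-0.750000| = √0.750000 = 0.8660
ρ < 1, so Jacobi converges

0.8660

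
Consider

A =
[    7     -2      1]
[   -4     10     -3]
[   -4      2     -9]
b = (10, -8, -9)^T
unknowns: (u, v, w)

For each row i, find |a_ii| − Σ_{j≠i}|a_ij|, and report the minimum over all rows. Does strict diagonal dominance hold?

3

row 1: |7| − (2+1) = 4
row 2: |10| − (4+3) = 3
row 3: |-9| − (4+2) = 3
minimum over rows = 3 → strictly diagonally dominant (convergence guaranteed)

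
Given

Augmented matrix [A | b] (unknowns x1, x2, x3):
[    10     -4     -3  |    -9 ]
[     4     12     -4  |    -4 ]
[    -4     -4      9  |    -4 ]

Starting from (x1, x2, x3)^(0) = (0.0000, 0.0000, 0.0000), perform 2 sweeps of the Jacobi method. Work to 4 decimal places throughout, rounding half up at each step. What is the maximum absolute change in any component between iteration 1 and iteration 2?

0.5482

Iteration 1:
  x1 = (-9 - (-4)·0.0000 - (-3)·0.0000) / (10) = -0.9000
  x2 = (-4 - (4)·0.0000 - (-4)·0.0000) / (12) = -0.3333
  x3 = (-4 - (-4)·0.0000 - (-4)·0.0000) / (9) = -0.4444
Iteration 2:
  x1 = (-9 - (-4)·-0.3333 - (-3)·-0.4444) / (10) = -1.1666
  x2 = (-4 - (4)·-0.9000 - (-4)·-0.4444) / (12) = -0.1815
  x3 = (-4 - (-4)·-0.9000 - (-4)·-0.3333) / (9) = -0.9926
Change: (-0.2666, 0.1518, -0.5482) → max |·| = 0.5482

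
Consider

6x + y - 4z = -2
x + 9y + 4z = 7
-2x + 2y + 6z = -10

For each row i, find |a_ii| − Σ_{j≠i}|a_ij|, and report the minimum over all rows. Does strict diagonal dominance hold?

row 1: |6| − (1+4) = 1
row 2: |9| − (1+4) = 4
row 3: |6| − (2+2) = 2
minimum over rows = 1 → strictly diagonally dominant (convergence guaranteed)

1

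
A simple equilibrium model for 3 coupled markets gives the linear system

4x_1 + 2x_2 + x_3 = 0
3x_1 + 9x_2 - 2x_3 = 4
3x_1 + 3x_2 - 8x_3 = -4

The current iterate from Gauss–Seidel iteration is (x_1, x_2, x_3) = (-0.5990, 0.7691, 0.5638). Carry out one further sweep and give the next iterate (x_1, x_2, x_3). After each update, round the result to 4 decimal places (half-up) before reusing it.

(-0.5255, 0.7449, 0.5823)

One sweep:
  x_1 = (0 - (2)·0.7691 - (1)·0.5638) / (4) = -0.5255
  x_2 = (4 - (3)·-0.5255 - (-2)·0.5638) / (9) = 0.7449
  x_3 = (-4 - (3)·-0.5255 - (3)·0.7449) / (-8) = 0.5823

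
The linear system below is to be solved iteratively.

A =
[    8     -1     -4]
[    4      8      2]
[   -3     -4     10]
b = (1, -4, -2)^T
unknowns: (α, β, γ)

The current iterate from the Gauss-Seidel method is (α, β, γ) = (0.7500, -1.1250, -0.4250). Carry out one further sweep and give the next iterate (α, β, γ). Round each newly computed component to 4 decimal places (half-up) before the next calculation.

(-0.2281, -0.2797, -0.3803)

One sweep:
  α = (1 - (-1)·-1.1250 - (-4)·-0.4250) / (8) = -0.2281
  β = (-4 - (4)·-0.2281 - (2)·-0.4250) / (8) = -0.2797
  γ = (-2 - (-3)·-0.2281 - (-4)·-0.2797) / (10) = -0.3803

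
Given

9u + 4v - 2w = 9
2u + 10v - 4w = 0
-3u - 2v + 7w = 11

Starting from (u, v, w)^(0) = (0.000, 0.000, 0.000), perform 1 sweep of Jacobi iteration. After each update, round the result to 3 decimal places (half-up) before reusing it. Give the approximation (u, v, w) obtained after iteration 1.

(1.000, 0.000, 1.571)

Iteration 1:
  u = (9 - (4)·0.000 - (-2)·0.000) / (9) = 1.000
  v = (0 - (2)·0.000 - (-4)·0.000) / (10) = 0.000
  w = (11 - (-3)·0.000 - (-2)·0.000) / (7) = 1.571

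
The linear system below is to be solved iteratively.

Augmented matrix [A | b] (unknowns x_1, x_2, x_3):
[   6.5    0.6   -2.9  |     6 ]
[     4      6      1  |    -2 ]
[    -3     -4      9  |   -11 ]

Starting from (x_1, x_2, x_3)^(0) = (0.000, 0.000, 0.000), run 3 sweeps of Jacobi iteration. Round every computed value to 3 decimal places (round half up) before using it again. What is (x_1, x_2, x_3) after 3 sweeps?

Iteration 1:
  x_1 = (6 - (0.6)·0.000 - (-2.9)·0.000) / (6.5) = 0.923
  x_2 = (-2 - (4)·0.000 - (1)·0.000) / (6) = -0.333
  x_3 = (-11 - (-3)·0.000 - (-4)·0.000) / (9) = -1.222
Iteration 2:
  x_1 = (6 - (0.6)·-0.333 - (-2.9)·-1.222) / (6.5) = 0.409
  x_2 = (-2 - (4)·0.923 - (1)·-1.222) / (6) = -0.745
  x_3 = (-11 - (-3)·0.923 - (-4)·-0.333) / (9) = -1.063
Iteration 3:
  x_1 = (6 - (0.6)·-0.745 - (-2.9)·-1.063) / (6.5) = 0.518
  x_2 = (-2 - (4)·0.409 - (1)·-1.063) / (6) = -0.429
  x_3 = (-11 - (-3)·0.409 - (-4)·-0.745) / (9) = -1.417

(0.518, -0.429, -1.417)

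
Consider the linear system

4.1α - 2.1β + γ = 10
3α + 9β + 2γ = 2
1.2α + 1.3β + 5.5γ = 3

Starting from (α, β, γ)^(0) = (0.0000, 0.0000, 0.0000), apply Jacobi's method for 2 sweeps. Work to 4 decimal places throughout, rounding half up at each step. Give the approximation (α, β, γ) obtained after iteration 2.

(2.4198, -0.7120, -0.0392)

Iteration 1:
  α = (10 - (-2.1)·0.0000 - (1)·0.0000) / (4.1) = 2.4390
  β = (2 - (3)·0.0000 - (2)·0.0000) / (9) = 0.2222
  γ = (3 - (1.2)·0.0000 - (1.3)·0.0000) / (5.5) = 0.5455
Iteration 2:
  α = (10 - (-2.1)·0.2222 - (1)·0.5455) / (4.1) = 2.4198
  β = (2 - (3)·2.4390 - (2)·0.5455) / (9) = -0.7120
  γ = (3 - (1.2)·2.4390 - (1.3)·0.2222) / (5.5) = -0.0392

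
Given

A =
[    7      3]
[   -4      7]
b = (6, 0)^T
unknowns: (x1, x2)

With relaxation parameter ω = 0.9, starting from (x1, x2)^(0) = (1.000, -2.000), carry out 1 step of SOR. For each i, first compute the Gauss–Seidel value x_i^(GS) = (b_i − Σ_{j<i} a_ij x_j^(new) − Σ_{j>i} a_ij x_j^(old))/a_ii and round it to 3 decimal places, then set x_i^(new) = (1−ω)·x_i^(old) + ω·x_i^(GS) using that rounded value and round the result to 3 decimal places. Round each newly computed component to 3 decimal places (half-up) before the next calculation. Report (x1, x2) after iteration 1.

Iteration 1:
  x1: GS value = (6 - (3)·-2.000) / (7) = 1.714;  x1 ← (1−ω)·1.000 + ω·1.714 = 1.643
  x2: GS value = (0 - (-4)·1.643) / (7) = 0.939;  x2 ← (1−ω)·-2.000 + ω·0.939 = 0.645

(1.643, 0.645)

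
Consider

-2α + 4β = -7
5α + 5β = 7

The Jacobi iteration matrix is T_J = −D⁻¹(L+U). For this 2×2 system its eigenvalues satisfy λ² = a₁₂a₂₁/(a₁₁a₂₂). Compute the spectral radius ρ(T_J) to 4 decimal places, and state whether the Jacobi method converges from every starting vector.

a₁₂a₂₁/(a₁₁a₂₂) = (4)·(5) / ((-2)·(5)) = -2.000000
ρ = √|-2.000000| = √2.000000 = 1.4142
ρ > 1, so Jacobi diverges

1.4142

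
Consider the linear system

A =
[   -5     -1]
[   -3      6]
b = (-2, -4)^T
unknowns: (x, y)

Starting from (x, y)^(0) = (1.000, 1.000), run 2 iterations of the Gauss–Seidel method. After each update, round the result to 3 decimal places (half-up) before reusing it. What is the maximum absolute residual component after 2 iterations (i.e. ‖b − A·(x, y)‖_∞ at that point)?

Iteration 1:
  x = (-2 - (-1)·1.000) / (-5) = 0.200
  y = (-4 - (-3)·0.200) / (6) = -0.567
Iteration 2:
  x = (-2 - (-1)·-0.567) / (-5) = 0.513
  y = (-4 - (-3)·0.513) / (6) = -0.410
Residual b − A·x = (0.155, -0.001); ∞-norm = 0.155

0.155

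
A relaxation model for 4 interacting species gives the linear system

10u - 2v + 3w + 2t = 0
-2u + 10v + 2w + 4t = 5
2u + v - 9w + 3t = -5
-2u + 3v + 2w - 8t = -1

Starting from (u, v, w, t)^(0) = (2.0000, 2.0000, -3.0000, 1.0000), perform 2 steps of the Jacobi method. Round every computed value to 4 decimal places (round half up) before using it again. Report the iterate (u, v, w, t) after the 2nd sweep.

(-0.1717, 0.5589, 0.7972, 0.6514)

Iteration 1:
  u = (0 - (-2)·2.0000 - (3)·-3.0000 - (2)·1.0000) / (10) = 1.1000
  v = (5 - (-2)·2.0000 - (2)·-3.0000 - (4)·1.0000) / (10) = 1.1000
  w = (-5 - (2)·2.0000 - (1)·2.0000 - (3)·1.0000) / (-9) = 1.5556
  t = (-1 - (-2)·2.0000 - (3)·2.0000 - (2)·-3.0000) / (-8) = -0.3750
Iteration 2:
  u = (0 - (-2)·1.1000 - (3)·1.5556 - (2)·-0.3750) / (10) = -0.1717
  v = (5 - (-2)·1.1000 - (2)·1.5556 - (4)·-0.3750) / (10) = 0.5589
  w = (-5 - (2)·1.1000 - (1)·1.1000 - (3)·-0.3750) / (-9) = 0.7972
  t = (-1 - (-2)·1.1000 - (3)·1.1000 - (2)·1.5556) / (-8) = 0.6514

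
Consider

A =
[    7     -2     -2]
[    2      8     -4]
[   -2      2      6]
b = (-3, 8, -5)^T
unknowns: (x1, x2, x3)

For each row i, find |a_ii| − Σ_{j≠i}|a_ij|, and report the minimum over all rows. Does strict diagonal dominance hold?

row 1: |7| − (2+2) = 3
row 2: |8| − (2+4) = 2
row 3: |6| − (2+2) = 2
minimum over rows = 2 → strictly diagonally dominant (convergence guaranteed)

2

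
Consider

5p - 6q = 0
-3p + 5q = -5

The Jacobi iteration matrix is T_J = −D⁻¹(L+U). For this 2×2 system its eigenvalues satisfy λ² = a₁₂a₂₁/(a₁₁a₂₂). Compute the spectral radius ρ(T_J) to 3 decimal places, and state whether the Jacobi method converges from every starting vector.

a₁₂a₂₁/(a₁₁a₂₂) = (-6)·(-3) / ((5)·(5)) = 0.720000
ρ = √|0.720000| = √0.720000 = 0.849
ρ < 1, so Jacobi converges

0.849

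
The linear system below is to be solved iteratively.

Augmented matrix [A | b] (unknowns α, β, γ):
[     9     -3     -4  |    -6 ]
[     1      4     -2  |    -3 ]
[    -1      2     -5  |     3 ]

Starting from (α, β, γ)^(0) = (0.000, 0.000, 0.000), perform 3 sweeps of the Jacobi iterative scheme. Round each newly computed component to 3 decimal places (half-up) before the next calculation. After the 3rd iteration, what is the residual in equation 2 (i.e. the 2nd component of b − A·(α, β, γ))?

0.220

Iteration 1:
  α = (-6 - (-3)·0.000 - (-4)·0.000) / (9) = -0.667
  β = (-3 - (1)·0.000 - (-2)·0.000) / (4) = -0.750
  γ = (3 - (-1)·0.000 - (2)·0.000) / (-5) = -0.600
Iteration 2:
  α = (-6 - (-3)·-0.750 - (-4)·-0.600) / (9) = -1.183
  β = (-3 - (1)·-0.667 - (-2)·-0.600) / (4) = -0.883
  γ = (3 - (-1)·-0.667 - (2)·-0.750) / (-5) = -0.767
Iteration 3:
  α = (-6 - (-3)·-0.883 - (-4)·-0.767) / (9) = -1.302
  β = (-3 - (1)·-1.183 - (-2)·-0.767) / (4) = -0.838
  γ = (3 - (-1)·-1.183 - (2)·-0.883) / (-5) = -0.717
Residual b − A·x = (0.336, 0.220, -0.211)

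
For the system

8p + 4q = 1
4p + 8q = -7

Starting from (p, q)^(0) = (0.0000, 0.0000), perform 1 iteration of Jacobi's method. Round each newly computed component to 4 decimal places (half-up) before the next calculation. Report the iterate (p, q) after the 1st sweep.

Iteration 1:
  p = (1 - (4)·0.0000) / (8) = 0.1250
  q = (-7 - (4)·0.0000) / (8) = -0.8750

(0.1250, -0.8750)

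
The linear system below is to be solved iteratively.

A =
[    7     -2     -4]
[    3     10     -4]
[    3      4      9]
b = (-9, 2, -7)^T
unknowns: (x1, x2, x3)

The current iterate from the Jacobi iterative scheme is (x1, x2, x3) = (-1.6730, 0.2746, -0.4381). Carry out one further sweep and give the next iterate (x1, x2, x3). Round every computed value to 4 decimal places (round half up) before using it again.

One sweep:
  x1 = (-9 - (-2)·0.2746 - (-4)·-0.4381) / (7) = -1.4576
  x2 = (2 - (3)·-1.6730 - (-4)·-0.4381) / (10) = 0.5267
  x3 = (-7 - (3)·-1.6730 - (4)·0.2746) / (9) = -0.3422

(-1.4576, 0.5267, -0.3422)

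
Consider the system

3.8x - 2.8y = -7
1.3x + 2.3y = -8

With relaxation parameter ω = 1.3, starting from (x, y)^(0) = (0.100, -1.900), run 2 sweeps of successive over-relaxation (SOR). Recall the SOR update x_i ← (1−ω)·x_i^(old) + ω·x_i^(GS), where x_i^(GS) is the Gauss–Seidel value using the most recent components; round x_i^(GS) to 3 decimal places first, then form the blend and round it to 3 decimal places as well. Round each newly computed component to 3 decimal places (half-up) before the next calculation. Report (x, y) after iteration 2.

Iteration 1:
  x: GS value = (-7 - (-2.8)·-1.900) / (3.8) = -3.242;  x ← (1−ω)·0.100 + ω·-3.242 = -4.245
  y: GS value = (-8 - (1.3)·-4.245) / (2.3) = -1.079;  y ← (1−ω)·-1.900 + ω·-1.079 = -0.833
Iteration 2:
  x: GS value = (-7 - (-2.8)·-0.833) / (3.8) = -2.456;  x ← (1−ω)·-4.245 + ω·-2.456 = -1.919
  y: GS value = (-8 - (1.3)·-1.919) / (2.3) = -2.394;  y ← (1−ω)·-0.833 + ω·-2.394 = -2.862

(-1.919, -2.862)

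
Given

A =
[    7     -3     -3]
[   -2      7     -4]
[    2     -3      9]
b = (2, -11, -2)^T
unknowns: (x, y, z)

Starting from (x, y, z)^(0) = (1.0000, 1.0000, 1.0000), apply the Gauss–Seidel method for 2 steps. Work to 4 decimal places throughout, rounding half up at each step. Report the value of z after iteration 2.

Iteration 1:
  x = (2 - (-3)·1.0000 - (-3)·1.0000) / (7) = 1.1429
  y = (-11 - (-2)·1.1429 - (-4)·1.0000) / (7) = -0.6735
  z = (-2 - (2)·1.1429 - (-3)·-0.6735) / (9) = -0.7007
Iteration 2:
  x = (2 - (-3)·-0.6735 - (-3)·-0.7007) / (7) = -0.3032
  y = (-11 - (-2)·-0.3032 - (-4)·-0.7007) / (7) = -2.0585
  z = (-2 - (2)·-0.3032 - (-3)·-2.0585) / (9) = -0.8410

-0.8410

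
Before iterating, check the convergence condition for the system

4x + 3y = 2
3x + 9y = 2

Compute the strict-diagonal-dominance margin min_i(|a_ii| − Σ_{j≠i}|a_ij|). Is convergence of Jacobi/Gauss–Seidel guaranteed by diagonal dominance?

row 1: |4| − (3) = 1
row 2: |9| − (3) = 6
minimum over rows = 1 → strictly diagonally dominant (convergence guaranteed)

1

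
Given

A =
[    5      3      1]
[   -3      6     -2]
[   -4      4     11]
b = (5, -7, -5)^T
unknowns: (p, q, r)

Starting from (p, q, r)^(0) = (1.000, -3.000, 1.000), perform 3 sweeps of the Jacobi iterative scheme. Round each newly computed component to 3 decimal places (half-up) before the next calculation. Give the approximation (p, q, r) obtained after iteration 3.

(0.597, -0.463, -0.261)

Iteration 1:
  p = (5 - (3)·-3.000 - (1)·1.000) / (5) = 2.600
  q = (-7 - (-3)·1.000 - (-2)·1.000) / (6) = -0.333
  r = (-5 - (-4)·1.000 - (4)·-3.000) / (11) = 1.000
Iteration 2:
  p = (5 - (3)·-0.333 - (1)·1.000) / (5) = 1.000
  q = (-7 - (-3)·2.600 - (-2)·1.000) / (6) = 0.467
  r = (-5 - (-4)·2.600 - (4)·-0.333) / (11) = 0.612
Iteration 3:
  p = (5 - (3)·0.467 - (1)·0.612) / (5) = 0.597
  q = (-7 - (-3)·1.000 - (-2)·0.612) / (6) = -0.463
  r = (-5 - (-4)·1.000 - (4)·0.467) / (11) = -0.261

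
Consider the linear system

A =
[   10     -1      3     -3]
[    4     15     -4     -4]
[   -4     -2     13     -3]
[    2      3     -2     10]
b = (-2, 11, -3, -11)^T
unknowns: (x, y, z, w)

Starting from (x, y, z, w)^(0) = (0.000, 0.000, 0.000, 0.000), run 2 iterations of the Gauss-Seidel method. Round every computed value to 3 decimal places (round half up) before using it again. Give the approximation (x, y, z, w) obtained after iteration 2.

(-0.469, 0.458, -0.612, -1.266)

Iteration 1:
  x = (-2 - (-1)·0.000 - (3)·0.000 - (-3)·0.000) / (10) = -0.200
  y = (11 - (4)·-0.200 - (-4)·0.000 - (-4)·0.000) / (15) = 0.787
  z = (-3 - (-4)·-0.200 - (-2)·0.787 - (-3)·0.000) / (13) = -0.171
  w = (-11 - (2)·-0.200 - (3)·0.787 - (-2)·-0.171) / (10) = -1.330
Iteration 2:
  x = (-2 - (-1)·0.787 - (3)·-0.171 - (-3)·-1.330) / (10) = -0.469
  y = (11 - (4)·-0.469 - (-4)·-0.171 - (-4)·-1.330) / (15) = 0.458
  z = (-3 - (-4)·-0.469 - (-2)·0.458 - (-3)·-1.330) / (13) = -0.612
  w = (-11 - (2)·-0.469 - (3)·0.458 - (-2)·-0.612) / (10) = -1.266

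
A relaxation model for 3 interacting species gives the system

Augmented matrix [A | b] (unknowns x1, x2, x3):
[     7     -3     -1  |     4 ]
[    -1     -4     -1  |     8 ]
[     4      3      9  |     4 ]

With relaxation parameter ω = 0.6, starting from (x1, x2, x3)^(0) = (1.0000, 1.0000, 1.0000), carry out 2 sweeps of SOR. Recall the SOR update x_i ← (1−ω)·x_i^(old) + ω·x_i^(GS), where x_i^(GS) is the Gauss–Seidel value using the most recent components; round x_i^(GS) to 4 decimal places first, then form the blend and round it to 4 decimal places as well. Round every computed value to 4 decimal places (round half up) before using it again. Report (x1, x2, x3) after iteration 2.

(0.5424, -1.8164, 0.7252)

Iteration 1:
  x1: GS value = (4 - (-3)·1.0000 - (-1)·1.0000) / (7) = 1.1429;  x1 ← (1−ω)·1.0000 + ω·1.1429 = 1.0857
  x2: GS value = (8 - (-1)·1.0857 - (-1)·1.0000) / (-4) = -2.5214;  x2 ← (1−ω)·1.0000 + ω·-2.5214 = -1.1128
  x3: GS value = (4 - (4)·1.0857 - (3)·-1.1128) / (9) = 0.3328;  x3 ← (1−ω)·1.0000 + ω·0.3328 = 0.5997
Iteration 2:
  x1: GS value = (4 - (-3)·-1.1128 - (-1)·0.5997) / (7) = 0.1802;  x1 ← (1−ω)·1.0857 + ω·0.1802 = 0.5424
  x2: GS value = (8 - (-1)·0.5424 - (-1)·0.5997) / (-4) = -2.2855;  x2 ← (1−ω)·-1.1128 + ω·-2.2855 = -1.8164
  x3: GS value = (4 - (4)·0.5424 - (3)·-1.8164) / (9) = 0.8088;  x3 ← (1−ω)·0.5997 + ω·0.8088 = 0.7252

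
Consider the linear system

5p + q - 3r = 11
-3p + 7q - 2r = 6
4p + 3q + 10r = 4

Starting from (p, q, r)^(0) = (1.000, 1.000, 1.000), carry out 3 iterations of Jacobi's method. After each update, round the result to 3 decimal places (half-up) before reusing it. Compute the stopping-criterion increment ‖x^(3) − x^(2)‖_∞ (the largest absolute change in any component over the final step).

Iteration 1:
  p = (11 - (1)·1.000 - (-3)·1.000) / (5) = 2.600
  q = (6 - (-3)·1.000 - (-2)·1.000) / (7) = 1.571
  r = (4 - (4)·1.000 - (3)·1.000) / (10) = -0.300
Iteration 2:
  p = (11 - (1)·1.571 - (-3)·-0.300) / (5) = 1.706
  q = (6 - (-3)·2.600 - (-2)·-0.300) / (7) = 1.886
  r = (4 - (4)·2.600 - (3)·1.571) / (10) = -1.111
Iteration 3:
  p = (11 - (1)·1.886 - (-3)·-1.111) / (5) = 1.156
  q = (6 - (-3)·1.706 - (-2)·-1.111) / (7) = 1.271
  r = (4 - (4)·1.706 - (3)·1.886) / (10) = -0.848
Change: (-0.550, -0.615, 0.263) → max |·| = 0.615

0.615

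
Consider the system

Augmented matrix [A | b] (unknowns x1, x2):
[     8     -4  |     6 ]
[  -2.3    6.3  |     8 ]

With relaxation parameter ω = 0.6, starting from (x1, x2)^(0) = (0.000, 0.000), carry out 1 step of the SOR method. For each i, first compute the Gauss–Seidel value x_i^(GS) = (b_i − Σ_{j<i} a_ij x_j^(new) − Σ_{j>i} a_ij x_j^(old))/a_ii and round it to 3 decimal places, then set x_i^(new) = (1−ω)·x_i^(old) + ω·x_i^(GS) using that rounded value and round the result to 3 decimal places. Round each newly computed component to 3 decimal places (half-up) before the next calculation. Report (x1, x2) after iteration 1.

(0.450, 0.860)

Iteration 1:
  x1: GS value = (6 - (-4)·0.000) / (8) = 0.750;  x1 ← (1−ω)·0.000 + ω·0.750 = 0.450
  x2: GS value = (8 - (-2.3)·0.450) / (6.3) = 1.434;  x2 ← (1−ω)·0.000 + ω·1.434 = 0.860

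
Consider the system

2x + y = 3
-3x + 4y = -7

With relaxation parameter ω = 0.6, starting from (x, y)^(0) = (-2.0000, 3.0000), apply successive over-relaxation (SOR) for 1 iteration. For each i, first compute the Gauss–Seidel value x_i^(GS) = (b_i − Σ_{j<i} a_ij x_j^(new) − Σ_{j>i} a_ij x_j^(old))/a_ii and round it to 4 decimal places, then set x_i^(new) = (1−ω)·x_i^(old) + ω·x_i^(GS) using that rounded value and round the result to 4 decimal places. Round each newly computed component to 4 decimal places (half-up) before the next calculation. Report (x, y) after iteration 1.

(-0.8000, -0.2100)

Iteration 1:
  x: GS value = (3 - (1)·3.0000) / (2) = 0.0000;  x ← (1−ω)·-2.0000 + ω·0.0000 = -0.8000
  y: GS value = (-7 - (-3)·-0.8000) / (4) = -2.3500;  y ← (1−ω)·3.0000 + ω·-2.3500 = -0.2100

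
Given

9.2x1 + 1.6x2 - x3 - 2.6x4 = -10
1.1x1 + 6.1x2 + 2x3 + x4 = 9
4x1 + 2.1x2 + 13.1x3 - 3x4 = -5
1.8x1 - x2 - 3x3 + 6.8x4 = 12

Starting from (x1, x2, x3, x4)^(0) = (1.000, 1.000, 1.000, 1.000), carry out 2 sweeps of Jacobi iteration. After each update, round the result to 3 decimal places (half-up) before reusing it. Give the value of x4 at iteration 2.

1.840

Iteration 1:
  x1 = (-10 - (1.6)·1.000 - (-1)·1.000 - (-2.6)·1.000) / (9.2) = -0.870
  x2 = (9 - (1.1)·1.000 - (2)·1.000 - (1)·1.000) / (6.1) = 0.803
  x3 = (-5 - (4)·1.000 - (2.1)·1.000 - (-3)·1.000) / (13.1) = -0.618
  x4 = (12 - (1.8)·1.000 - (-1)·1.000 - (-3)·1.000) / (6.8) = 2.088
Iteration 2:
  x1 = (-10 - (1.6)·0.803 - (-1)·-0.618 - (-2.6)·2.088) / (9.2) = -0.704
  x2 = (9 - (1.1)·-0.870 - (2)·-0.618 - (1)·2.088) / (6.1) = 1.493
  x3 = (-5 - (4)·-0.870 - (2.1)·0.803 - (-3)·2.088) / (13.1) = 0.233
  x4 = (12 - (1.8)·-0.870 - (-1)·0.803 - (-3)·-0.618) / (6.8) = 1.840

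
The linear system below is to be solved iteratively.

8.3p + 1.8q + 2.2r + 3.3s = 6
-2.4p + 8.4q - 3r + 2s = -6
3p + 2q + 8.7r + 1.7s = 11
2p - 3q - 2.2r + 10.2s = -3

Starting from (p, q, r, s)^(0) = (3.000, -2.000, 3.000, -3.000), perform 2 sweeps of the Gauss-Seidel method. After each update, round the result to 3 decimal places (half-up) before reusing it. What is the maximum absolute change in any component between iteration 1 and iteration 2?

1.864

Iteration 1:
  p = (6 - (1.8)·-2.000 - (2.2)·3.000 - (3.3)·-3.000) / (8.3) = 1.554
  q = (-6 - (-2.4)·1.554 - (-3)·3.000 - (2)·-3.000) / (8.4) = 1.515
  r = (11 - (3)·1.554 - (2)·1.515 - (1.7)·-3.000) / (8.7) = 0.966
  s = (-3 - (2)·1.554 - (-3)·1.515 - (-2.2)·0.966) / (10.2) = 0.055
Iteration 2:
  p = (6 - (1.8)·1.515 - (2.2)·0.966 - (3.3)·0.055) / (8.3) = 0.116
  q = (-6 - (-2.4)·0.116 - (-3)·0.966 - (2)·0.055) / (8.4) = -0.349
  r = (11 - (3)·0.116 - (2)·-0.349 - (1.7)·0.055) / (8.7) = 1.294
  s = (-3 - (2)·0.116 - (-3)·-0.349 - (-2.2)·1.294) / (10.2) = -0.140
Change: (-1.438, -1.864, 0.328, -0.195) → max |·| = 1.864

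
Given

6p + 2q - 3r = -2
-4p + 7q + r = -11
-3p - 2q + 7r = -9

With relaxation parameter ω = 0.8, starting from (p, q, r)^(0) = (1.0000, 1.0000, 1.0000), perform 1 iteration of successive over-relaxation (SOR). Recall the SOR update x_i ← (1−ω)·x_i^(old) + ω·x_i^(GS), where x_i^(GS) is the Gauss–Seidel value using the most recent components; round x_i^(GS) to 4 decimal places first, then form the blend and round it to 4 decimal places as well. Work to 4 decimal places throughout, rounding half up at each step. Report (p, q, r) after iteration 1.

(0.0666, -1.1410, -1.0666)

Iteration 1:
  p: GS value = (-2 - (2)·1.0000 - (-3)·1.0000) / (6) = -0.1667;  p ← (1−ω)·1.0000 + ω·-0.1667 = 0.0666
  q: GS value = (-11 - (-4)·0.0666 - (1)·1.0000) / (7) = -1.6762;  q ← (1−ω)·1.0000 + ω·-1.6762 = -1.1410
  r: GS value = (-9 - (-3)·0.0666 - (-2)·-1.1410) / (7) = -1.5832;  r ← (1−ω)·1.0000 + ω·-1.5832 = -1.0666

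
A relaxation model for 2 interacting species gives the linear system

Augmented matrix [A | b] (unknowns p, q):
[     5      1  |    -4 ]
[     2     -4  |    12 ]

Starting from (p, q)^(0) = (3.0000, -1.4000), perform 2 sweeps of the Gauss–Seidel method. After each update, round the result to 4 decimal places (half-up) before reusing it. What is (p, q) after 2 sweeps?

(-0.1480, -3.0740)

Iteration 1:
  p = (-4 - (1)·-1.4000) / (5) = -0.5200
  q = (12 - (2)·-0.5200) / (-4) = -3.2600
Iteration 2:
  p = (-4 - (1)·-3.2600) / (5) = -0.1480
  q = (12 - (2)·-0.1480) / (-4) = -3.0740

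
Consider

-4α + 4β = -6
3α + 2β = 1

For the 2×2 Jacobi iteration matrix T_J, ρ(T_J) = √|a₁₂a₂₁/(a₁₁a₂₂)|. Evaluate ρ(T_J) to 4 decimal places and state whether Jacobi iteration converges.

1.2247

a₁₂a₂₁/(a₁₁a₂₂) = (4)·(3) / ((-4)·(2)) = -1.500000
ρ = √|-1.500000| = √1.500000 = 1.2247
ρ > 1, so Jacobi diverges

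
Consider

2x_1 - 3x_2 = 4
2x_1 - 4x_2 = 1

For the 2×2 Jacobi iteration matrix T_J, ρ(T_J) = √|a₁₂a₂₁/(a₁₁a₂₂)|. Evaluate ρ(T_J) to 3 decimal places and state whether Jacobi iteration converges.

a₁₂a₂₁/(a₁₁a₂₂) = (-3)·(2) / ((2)·(-4)) = 0.750000
ρ = √|0.750000| = √0.750000 = 0.866
ρ < 1, so Jacobi converges

0.866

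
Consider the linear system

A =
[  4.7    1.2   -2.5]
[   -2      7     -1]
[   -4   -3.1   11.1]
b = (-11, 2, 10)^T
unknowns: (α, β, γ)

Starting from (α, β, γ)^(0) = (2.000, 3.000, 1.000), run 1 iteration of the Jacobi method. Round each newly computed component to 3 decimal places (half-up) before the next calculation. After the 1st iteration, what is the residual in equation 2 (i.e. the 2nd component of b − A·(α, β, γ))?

-7.689

Iteration 1:
  α = (-11 - (1.2)·3.000 - (-2.5)·1.000) / (4.7) = -2.574
  β = (2 - (-2)·2.000 - (-1)·1.000) / (7) = 1.000
  γ = (10 - (-4)·2.000 - (-3.1)·3.000) / (11.1) = 2.459
Residual b − A·x = (6.045, -7.689, -24.491)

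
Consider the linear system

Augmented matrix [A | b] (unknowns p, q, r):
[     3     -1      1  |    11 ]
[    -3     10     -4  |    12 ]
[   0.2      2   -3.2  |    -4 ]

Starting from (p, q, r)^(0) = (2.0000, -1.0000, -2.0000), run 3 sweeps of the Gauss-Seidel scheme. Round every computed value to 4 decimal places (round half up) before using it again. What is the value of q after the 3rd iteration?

Iteration 1:
  p = (11 - (-1)·-1.0000 - (1)·-2.0000) / (3) = 4.0000
  q = (12 - (-3)·4.0000 - (-4)·-2.0000) / (10) = 1.6000
  r = (-4 - (0.2)·4.0000 - (2)·1.6000) / (-3.2) = 2.5000
Iteration 2:
  p = (11 - (-1)·1.6000 - (1)·2.5000) / (3) = 3.3667
  q = (12 - (-3)·3.3667 - (-4)·2.5000) / (10) = 3.2100
  r = (-4 - (0.2)·3.3667 - (2)·3.2100) / (-3.2) = 3.4667
Iteration 3:
  p = (11 - (-1)·3.2100 - (1)·3.4667) / (3) = 3.5811
  q = (12 - (-3)·3.5811 - (-4)·3.4667) / (10) = 3.6610
  r = (-4 - (0.2)·3.5811 - (2)·3.6610) / (-3.2) = 3.7619

3.6610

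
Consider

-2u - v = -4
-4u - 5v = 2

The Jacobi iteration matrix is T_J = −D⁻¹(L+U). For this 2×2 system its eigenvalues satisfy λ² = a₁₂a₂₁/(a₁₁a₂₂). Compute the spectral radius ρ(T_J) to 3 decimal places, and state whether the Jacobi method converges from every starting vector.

a₁₂a₂₁/(a₁₁a₂₂) = (-1)·(-4) / ((-2)·(-5)) = 0.400000
ρ = √|0.400000| = √0.400000 = 0.632
ρ < 1, so Jacobi converges

0.632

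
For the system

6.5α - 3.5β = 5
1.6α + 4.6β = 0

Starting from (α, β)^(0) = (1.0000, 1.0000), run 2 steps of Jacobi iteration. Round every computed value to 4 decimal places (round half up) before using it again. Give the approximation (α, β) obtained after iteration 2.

(0.5820, -0.4549)

Iteration 1:
  α = (5 - (-3.5)·1.0000) / (6.5) = 1.3077
  β = (0 - (1.6)·1.0000) / (4.6) = -0.3478
Iteration 2:
  α = (5 - (-3.5)·-0.3478) / (6.5) = 0.5820
  β = (0 - (1.6)·1.3077) / (4.6) = -0.4549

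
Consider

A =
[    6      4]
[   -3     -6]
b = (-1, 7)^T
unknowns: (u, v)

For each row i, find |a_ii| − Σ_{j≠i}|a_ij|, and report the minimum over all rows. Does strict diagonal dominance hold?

row 1: |6| − (4) = 2
row 2: |-6| − (3) = 3
minimum over rows = 2 → strictly diagonally dominant (convergence guaranteed)

2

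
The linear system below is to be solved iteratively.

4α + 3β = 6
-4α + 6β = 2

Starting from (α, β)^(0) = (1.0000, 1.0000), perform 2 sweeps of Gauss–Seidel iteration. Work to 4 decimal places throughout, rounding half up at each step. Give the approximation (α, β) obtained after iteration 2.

(0.8750, 0.9167)

Iteration 1:
  α = (6 - (3)·1.0000) / (4) = 0.7500
  β = (2 - (-4)·0.7500) / (6) = 0.8333
Iteration 2:
  α = (6 - (3)·0.8333) / (4) = 0.8750
  β = (2 - (-4)·0.8750) / (6) = 0.9167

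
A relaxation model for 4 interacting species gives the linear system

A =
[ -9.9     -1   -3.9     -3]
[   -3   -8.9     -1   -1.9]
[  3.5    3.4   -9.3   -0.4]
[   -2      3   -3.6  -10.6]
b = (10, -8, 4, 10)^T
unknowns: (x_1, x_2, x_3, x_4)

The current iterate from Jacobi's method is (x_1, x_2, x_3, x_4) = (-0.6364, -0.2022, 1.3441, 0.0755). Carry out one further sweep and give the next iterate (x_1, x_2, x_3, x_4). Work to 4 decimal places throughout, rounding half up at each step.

(-1.5420, 0.9463, -0.7468, -1.3370)

One sweep:
  x_1 = (10 - (-1)·-0.2022 - (-3.9)·1.3441 - (-3)·0.0755) / (-9.9) = -1.5420
  x_2 = (-8 - (-3)·-0.6364 - (-1)·1.3441 - (-1.9)·0.0755) / (-8.9) = 0.9463
  x_3 = (4 - (3.5)·-0.6364 - (3.4)·-0.2022 - (-0.4)·0.0755) / (-9.3) = -0.7468
  x_4 = (10 - (-2)·-0.6364 - (3)·-0.2022 - (-3.6)·1.3441) / (-10.6) = -1.3370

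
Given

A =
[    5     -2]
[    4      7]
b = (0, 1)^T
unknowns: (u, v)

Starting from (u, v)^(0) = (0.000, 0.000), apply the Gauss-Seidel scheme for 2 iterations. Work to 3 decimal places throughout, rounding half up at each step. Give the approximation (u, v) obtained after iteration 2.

(0.057, 0.110)

Iteration 1:
  u = (0 - (-2)·0.000) / (5) = 0.000
  v = (1 - (4)·0.000) / (7) = 0.143
Iteration 2:
  u = (0 - (-2)·0.143) / (5) = 0.057
  v = (1 - (4)·0.057) / (7) = 0.110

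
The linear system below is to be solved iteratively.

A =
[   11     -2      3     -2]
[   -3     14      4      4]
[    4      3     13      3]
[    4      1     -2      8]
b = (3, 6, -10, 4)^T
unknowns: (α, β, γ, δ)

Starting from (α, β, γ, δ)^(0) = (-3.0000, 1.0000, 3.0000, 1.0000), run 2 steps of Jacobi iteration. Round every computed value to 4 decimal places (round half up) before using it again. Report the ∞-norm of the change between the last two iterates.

Iteration 1:
  α = (3 - (-2)·1.0000 - (3)·3.0000 - (-2)·1.0000) / (11) = -0.1818
  β = (6 - (-3)·-3.0000 - (4)·3.0000 - (4)·1.0000) / (14) = -1.3571
  γ = (-10 - (4)·-3.0000 - (3)·1.0000 - (3)·1.0000) / (13) = -0.3077
  δ = (4 - (4)·-3.0000 - (1)·1.0000 - (-2)·3.0000) / (8) = 2.6250
Iteration 2:
  α = (3 - (-2)·-1.3571 - (3)·-0.3077 - (-2)·2.6250) / (11) = 0.5872
  β = (6 - (-3)·-0.1818 - (4)·-0.3077 - (4)·2.6250) / (14) = -0.2725
  γ = (-10 - (4)·-0.1818 - (3)·-1.3571 - (3)·2.6250) / (13) = -1.0059
  δ = (4 - (4)·-0.1818 - (1)·-1.3571 - (-2)·-0.3077) / (8) = 0.6836
Change: (0.7690, 1.0846, -0.6982, -1.9414) → max |·| = 1.9414

1.9414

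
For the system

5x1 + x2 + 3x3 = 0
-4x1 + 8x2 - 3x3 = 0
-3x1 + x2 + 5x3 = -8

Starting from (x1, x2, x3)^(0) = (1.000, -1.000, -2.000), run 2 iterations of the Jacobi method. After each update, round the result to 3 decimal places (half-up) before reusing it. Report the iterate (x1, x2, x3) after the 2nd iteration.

Iteration 1:
  x1 = (0 - (1)·-1.000 - (3)·-2.000) / (5) = 1.400
  x2 = (0 - (-4)·1.000 - (-3)·-2.000) / (8) = -0.250
  x3 = (-8 - (-3)·1.000 - (1)·-1.000) / (5) = -0.800
Iteration 2:
  x1 = (0 - (1)·-0.250 - (3)·-0.800) / (5) = 0.530
  x2 = (0 - (-4)·1.400 - (-3)·-0.800) / (8) = 0.400
  x3 = (-8 - (-3)·1.400 - (1)·-0.250) / (5) = -0.710

(0.530, 0.400, -0.710)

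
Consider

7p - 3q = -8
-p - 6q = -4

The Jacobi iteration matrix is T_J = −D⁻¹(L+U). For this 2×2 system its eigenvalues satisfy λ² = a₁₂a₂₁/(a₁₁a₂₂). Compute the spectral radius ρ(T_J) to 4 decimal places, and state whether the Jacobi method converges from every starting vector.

0.2673

a₁₂a₂₁/(a₁₁a₂₂) = (-3)·(-1) / ((7)·(-6)) = -0.071429
ρ = √|-0.071429| = √0.071429 = 0.2673
ρ < 1, so Jacobi converges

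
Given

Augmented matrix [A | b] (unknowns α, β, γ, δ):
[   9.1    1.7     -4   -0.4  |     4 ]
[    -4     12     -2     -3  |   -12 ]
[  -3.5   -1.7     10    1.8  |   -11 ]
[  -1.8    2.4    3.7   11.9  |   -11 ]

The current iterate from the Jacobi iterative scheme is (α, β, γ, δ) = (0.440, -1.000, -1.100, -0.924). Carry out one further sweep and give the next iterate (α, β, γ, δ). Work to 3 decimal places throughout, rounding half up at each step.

One sweep:
  α = (4 - (1.7)·-1.000 - (-4)·-1.100 - (-0.4)·-0.924) / (9.1) = 0.102
  β = (-12 - (-4)·0.440 - (-2)·-1.100 - (-3)·-0.924) / (12) = -1.268
  γ = (-11 - (-3.5)·0.440 - (-1.7)·-1.000 - (1.8)·-0.924) / (10) = -0.950
  δ = (-11 - (-1.8)·0.440 - (2.4)·-1.000 - (3.7)·-1.100) / (11.9) = -0.314

(0.102, -1.268, -0.950, -0.314)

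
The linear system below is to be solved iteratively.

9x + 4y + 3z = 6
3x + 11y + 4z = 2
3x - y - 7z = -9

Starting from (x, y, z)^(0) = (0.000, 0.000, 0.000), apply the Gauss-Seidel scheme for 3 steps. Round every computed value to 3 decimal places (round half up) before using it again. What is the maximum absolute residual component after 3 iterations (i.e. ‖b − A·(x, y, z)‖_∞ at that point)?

0.424

Iteration 1:
  x = (6 - (4)·0.000 - (3)·0.000) / (9) = 0.667
  y = (2 - (3)·0.667 - (4)·0.000) / (11) = 0.000
  z = (-9 - (3)·0.667 - (-1)·0.000) / (-7) = 1.572
Iteration 2:
  x = (6 - (4)·0.000 - (3)·1.572) / (9) = 0.143
  y = (2 - (3)·0.143 - (4)·1.572) / (11) = -0.429
  z = (-9 - (3)·0.143 - (-1)·-0.429) / (-7) = 1.408
Iteration 3:
  x = (6 - (4)·-0.429 - (3)·1.408) / (9) = 0.388
  y = (2 - (3)·0.388 - (4)·1.408) / (11) = -0.436
  z = (-9 - (3)·0.388 - (-1)·-0.436) / (-7) = 1.514
Residual b − A·x = (-0.290, -0.424, -0.002); ∞-norm = 0.424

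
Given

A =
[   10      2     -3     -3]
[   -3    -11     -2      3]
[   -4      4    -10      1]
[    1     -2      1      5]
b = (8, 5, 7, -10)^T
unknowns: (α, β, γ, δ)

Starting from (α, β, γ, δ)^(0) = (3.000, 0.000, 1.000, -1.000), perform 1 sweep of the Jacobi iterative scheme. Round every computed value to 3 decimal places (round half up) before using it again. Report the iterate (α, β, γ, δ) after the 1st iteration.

(0.800, -1.727, -2.000, -2.800)

Iteration 1:
  α = (8 - (2)·0.000 - (-3)·1.000 - (-3)·-1.000) / (10) = 0.800
  β = (5 - (-3)·3.000 - (-2)·1.000 - (3)·-1.000) / (-11) = -1.727
  γ = (7 - (-4)·3.000 - (4)·0.000 - (1)·-1.000) / (-10) = -2.000
  δ = (-10 - (1)·3.000 - (-2)·0.000 - (1)·1.000) / (5) = -2.800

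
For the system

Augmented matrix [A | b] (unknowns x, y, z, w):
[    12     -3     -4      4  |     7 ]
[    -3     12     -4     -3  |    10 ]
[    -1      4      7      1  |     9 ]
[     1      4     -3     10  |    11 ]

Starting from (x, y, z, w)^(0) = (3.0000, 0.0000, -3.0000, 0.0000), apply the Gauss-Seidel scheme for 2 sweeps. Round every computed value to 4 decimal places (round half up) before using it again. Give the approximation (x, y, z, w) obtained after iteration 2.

Iteration 1:
  x = (7 - (-3)·0.0000 - (-4)·-3.0000 - (4)·0.0000) / (12) = -0.4167
  y = (10 - (-3)·-0.4167 - (-4)·-3.0000 - (-3)·0.0000) / (12) = -0.2708
  z = (9 - (-1)·-0.4167 - (4)·-0.2708 - (1)·0.0000) / (7) = 1.3809
  w = (11 - (1)·-0.4167 - (4)·-0.2708 - (-3)·1.3809) / (10) = 1.6643
Iteration 2:
  x = (7 - (-3)·-0.2708 - (-4)·1.3809 - (4)·1.6643) / (12) = 0.4212
  y = (10 - (-3)·0.4212 - (-4)·1.3809 - (-3)·1.6643) / (12) = 1.8150
  z = (9 - (-1)·0.4212 - (4)·1.8150 - (1)·1.6643) / (7) = 0.0710
  w = (11 - (1)·0.4212 - (4)·1.8150 - (-3)·0.0710) / (10) = 0.3532

(0.4212, 1.8150, 0.0710, 0.3532)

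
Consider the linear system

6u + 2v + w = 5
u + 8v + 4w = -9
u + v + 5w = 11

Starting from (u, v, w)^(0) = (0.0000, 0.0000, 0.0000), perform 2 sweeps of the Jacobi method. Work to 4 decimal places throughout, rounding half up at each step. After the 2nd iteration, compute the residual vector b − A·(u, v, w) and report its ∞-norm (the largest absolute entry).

2.3499

Iteration 1:
  u = (5 - (2)·0.0000 - (1)·0.0000) / (6) = 0.8333
  v = (-9 - (1)·0.0000 - (4)·0.0000) / (8) = -1.1250
  w = (11 - (1)·0.0000 - (1)·0.0000) / (5) = 2.2000
Iteration 2:
  u = (5 - (2)·-1.1250 - (1)·2.2000) / (6) = 0.8417
  v = (-9 - (1)·0.8333 - (4)·2.2000) / (8) = -2.3292
  w = (11 - (1)·0.8333 - (1)·-1.1250) / (5) = 2.2583
Residual b − A·x = (2.3499, -0.2413, 1.1960); ∞-norm = 2.3499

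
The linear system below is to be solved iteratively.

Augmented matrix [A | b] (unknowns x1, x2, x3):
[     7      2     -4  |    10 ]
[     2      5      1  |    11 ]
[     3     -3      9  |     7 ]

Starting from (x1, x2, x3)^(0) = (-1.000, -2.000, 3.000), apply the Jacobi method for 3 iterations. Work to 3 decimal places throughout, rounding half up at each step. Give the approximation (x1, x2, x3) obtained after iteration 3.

(1.367, 1.714, 0.616)

Iteration 1:
  x1 = (10 - (2)·-2.000 - (-4)·3.000) / (7) = 3.714
  x2 = (11 - (2)·-1.000 - (1)·3.000) / (5) = 2.000
  x3 = (7 - (3)·-1.000 - (-3)·-2.000) / (9) = 0.444
Iteration 2:
  x1 = (10 - (2)·2.000 - (-4)·0.444) / (7) = 1.111
  x2 = (11 - (2)·3.714 - (1)·0.444) / (5) = 0.626
  x3 = (7 - (3)·3.714 - (-3)·2.000) / (9) = 0.206
Iteration 3:
  x1 = (10 - (2)·0.626 - (-4)·0.206) / (7) = 1.367
  x2 = (11 - (2)·1.111 - (1)·0.206) / (5) = 1.714
  x3 = (7 - (3)·1.111 - (-3)·0.626) / (9) = 0.616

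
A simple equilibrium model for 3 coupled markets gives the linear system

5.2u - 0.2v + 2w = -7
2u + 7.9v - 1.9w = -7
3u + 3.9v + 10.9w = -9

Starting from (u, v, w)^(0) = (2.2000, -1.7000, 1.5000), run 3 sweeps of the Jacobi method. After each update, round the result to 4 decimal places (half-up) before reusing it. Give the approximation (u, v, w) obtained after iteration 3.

(-1.4104, -0.5887, -0.3231)

Iteration 1:
  u = (-7 - (-0.2)·-1.7000 - (2)·1.5000) / (5.2) = -1.9885
  v = (-7 - (2)·2.2000 - (-1.9)·1.5000) / (7.9) = -1.0823
  w = (-9 - (3)·2.2000 - (3.9)·-1.7000) / (10.9) = -0.8229
Iteration 2:
  u = (-7 - (-0.2)·-1.0823 - (2)·-0.8229) / (5.2) = -1.0713
  v = (-7 - (2)·-1.9885 - (-1.9)·-0.8229) / (7.9) = -0.5806
  w = (-9 - (3)·-1.9885 - (3.9)·-1.0823) / (10.9) = 0.1089
Iteration 3:
  u = (-7 - (-0.2)·-0.5806 - (2)·0.1089) / (5.2) = -1.4104
  v = (-7 - (2)·-1.0713 - (-1.9)·0.1089) / (7.9) = -0.5887
  w = (-9 - (3)·-1.0713 - (3.9)·-0.5806) / (10.9) = -0.3231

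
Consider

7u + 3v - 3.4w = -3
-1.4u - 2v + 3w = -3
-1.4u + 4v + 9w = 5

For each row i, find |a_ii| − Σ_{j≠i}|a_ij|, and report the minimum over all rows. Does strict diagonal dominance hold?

-2.4

row 1: |7| − (3+3.4) = 0.6
row 2: |-2| − (1.4+3) = -2.4
row 3: |9| − (1.4+4) = 3.6
minimum over rows = -2.4 → not strictly diagonally dominant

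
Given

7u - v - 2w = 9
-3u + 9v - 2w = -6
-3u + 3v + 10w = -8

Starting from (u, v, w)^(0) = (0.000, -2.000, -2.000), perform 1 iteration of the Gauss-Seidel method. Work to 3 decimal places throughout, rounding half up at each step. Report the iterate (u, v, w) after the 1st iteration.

Iteration 1:
  u = (9 - (-1)·-2.000 - (-2)·-2.000) / (7) = 0.429
  v = (-6 - (-3)·0.429 - (-2)·-2.000) / (9) = -0.968
  w = (-8 - (-3)·0.429 - (3)·-0.968) / (10) = -0.381

(0.429, -0.968, -0.381)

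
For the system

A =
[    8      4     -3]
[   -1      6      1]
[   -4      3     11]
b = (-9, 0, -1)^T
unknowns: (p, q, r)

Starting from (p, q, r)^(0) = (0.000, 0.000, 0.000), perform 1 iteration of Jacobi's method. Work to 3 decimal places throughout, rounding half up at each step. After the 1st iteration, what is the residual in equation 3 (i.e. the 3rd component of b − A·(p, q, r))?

-4.499

Iteration 1:
  p = (-9 - (4)·0.000 - (-3)·0.000) / (8) = -1.125
  q = (0 - (-1)·0.000 - (1)·0.000) / (6) = 0.000
  r = (-1 - (-4)·0.000 - (3)·0.000) / (11) = -0.091
Residual b − A·x = (-0.273, -1.034, -4.499)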